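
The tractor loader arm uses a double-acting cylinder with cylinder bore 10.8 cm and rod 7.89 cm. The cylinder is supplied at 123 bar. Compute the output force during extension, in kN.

F ≈ 113 kN

Cap-side area A_cap = π/4 × (10.8 cm)² = 91.61 cm^2
F = P × A_cap = 123 bar × A_cap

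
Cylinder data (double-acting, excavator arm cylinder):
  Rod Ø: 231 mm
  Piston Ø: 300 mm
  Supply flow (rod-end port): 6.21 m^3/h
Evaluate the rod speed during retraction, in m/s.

Rod-side annular area A_ann = π/4 × (300² − 231²) = 28780 mm^2
Flow into the rod-end port fills the annular volume.
v = Q / A

v ≈ 0.0599 m/s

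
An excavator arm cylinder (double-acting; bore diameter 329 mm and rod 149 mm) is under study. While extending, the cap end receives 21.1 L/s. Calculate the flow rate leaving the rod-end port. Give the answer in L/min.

Q_out ≈ 1010 L/min

Cap-side area A_cap = π/4 × (329 mm)² = 85010 mm^2
Rod-side annular area A_ann = π/4 × (329² − 149²) = 67580 mm^2
Piston speed v = Q_in/A_cap; rod-end outflow Q_out = v × A_ann = Q_in × A_ann/A_cap.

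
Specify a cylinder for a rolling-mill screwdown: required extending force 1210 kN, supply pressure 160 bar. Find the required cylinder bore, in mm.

D ≈ 310 mm

Extension force acts on the full piston face: F = P × (π/4)D².
D = √(4F / (πP)) = √(4 × 1210 kN / (π × 160 bar))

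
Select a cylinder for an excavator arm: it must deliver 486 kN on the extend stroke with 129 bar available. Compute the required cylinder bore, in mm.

Extension force acts on the full piston face: F = P × (π/4)D².
D = √(4F / (πP)) = √(4 × 486 kN / (π × 129 bar))

D ≈ 219 mm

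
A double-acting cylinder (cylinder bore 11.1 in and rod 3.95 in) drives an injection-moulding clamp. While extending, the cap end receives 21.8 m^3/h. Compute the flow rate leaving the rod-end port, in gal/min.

Cap-side area A_cap = π/4 × (11.1 in)² = 96.77 in^2
Rod-side annular area A_ann = π/4 × (11.1² − 3.95²) = 84.51 in^2
Piston speed v = Q_in/A_cap; rod-end outflow Q_out = v × A_ann = Q_in × A_ann/A_cap.

Q_out ≈ 83.8 gal/min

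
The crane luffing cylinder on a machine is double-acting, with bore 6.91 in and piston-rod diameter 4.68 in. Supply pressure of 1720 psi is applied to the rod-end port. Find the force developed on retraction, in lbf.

Rod-side annular area A_ann = π/4 × (6.91² − 4.68²) = 20.30 in^2
On retraction the pressure acts on the annular area (bore minus rod).
F = P × A_ann

F ≈ 34900 lbf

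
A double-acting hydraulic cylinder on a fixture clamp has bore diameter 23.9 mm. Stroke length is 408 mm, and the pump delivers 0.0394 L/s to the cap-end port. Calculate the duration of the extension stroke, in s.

Cap-side area A_cap = π/4 × (23.9 mm)² = 448.6 mm^2
Swept volume V = A × L; t = V / Q = A·L / Q

t ≈ 4.65 s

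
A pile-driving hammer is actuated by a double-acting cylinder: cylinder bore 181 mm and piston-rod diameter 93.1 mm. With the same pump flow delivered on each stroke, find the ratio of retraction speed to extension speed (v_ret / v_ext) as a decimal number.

v_ret/v_ext ≈ 1.36

Cap-side area A_cap = π/4 × (181 mm)² = 25730 mm^2
Rod-side annular area A_ann = π/4 × (181² − 93.1²) = 18920 mm^2
For equal Q, v ∝ 1/A, so v_ret/v_ext = A_cap/A_ann.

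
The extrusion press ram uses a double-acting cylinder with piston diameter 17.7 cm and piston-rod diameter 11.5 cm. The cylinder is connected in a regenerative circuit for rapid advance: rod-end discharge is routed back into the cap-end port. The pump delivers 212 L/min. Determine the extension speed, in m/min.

v ≈ 20.4 m/min

In regeneration the rod-end outflow joins the pump flow into the cap end, so the net volume the pump must supply per unit advance equals the rod cross-section area.
Rod cross-section A_rod = π/4 × (11.5 cm)² = 103.9 cm^2
v = Q_pump / A_rod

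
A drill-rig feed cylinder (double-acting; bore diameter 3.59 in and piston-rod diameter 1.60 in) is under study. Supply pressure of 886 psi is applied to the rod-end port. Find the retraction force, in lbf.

F ≈ 7190 lbf

Rod-side annular area A_ann = π/4 × (3.59² − 1.60²) = 8.112 in^2
On retraction the pressure acts on the annular area (bore minus rod).
F = P × A_ann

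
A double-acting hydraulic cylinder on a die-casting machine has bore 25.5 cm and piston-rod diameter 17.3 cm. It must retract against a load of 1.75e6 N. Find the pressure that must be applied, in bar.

P ≈ 635 bar

Rod-side annular area A_ann = π/4 × (25.5² − 17.3²) = 275.6 cm^2
Retraction: pressure acts on the annular area.
P = F / A = 1.75e6 N / A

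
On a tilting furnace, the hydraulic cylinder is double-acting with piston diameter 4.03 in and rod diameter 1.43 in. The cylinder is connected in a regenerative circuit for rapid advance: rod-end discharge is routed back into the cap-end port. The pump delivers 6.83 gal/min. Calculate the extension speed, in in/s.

In regeneration the rod-end outflow joins the pump flow into the cap end, so the net volume the pump must supply per unit advance equals the rod cross-section area.
Rod cross-section A_rod = π/4 × (1.43 in)² = 1.606 in^2
v = Q_pump / A_rod

v ≈ 16.4 in/s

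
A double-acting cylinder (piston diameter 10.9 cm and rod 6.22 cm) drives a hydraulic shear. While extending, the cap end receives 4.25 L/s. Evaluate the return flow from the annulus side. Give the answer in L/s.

Q_out ≈ 2.87 L/s

Cap-side area A_cap = π/4 × (10.9 cm)² = 93.31 cm^2
Rod-side annular area A_ann = π/4 × (10.9² − 6.22²) = 62.93 cm^2
Piston speed v = Q_in/A_cap; rod-end outflow Q_out = v × A_ann = Q_in × A_ann/A_cap.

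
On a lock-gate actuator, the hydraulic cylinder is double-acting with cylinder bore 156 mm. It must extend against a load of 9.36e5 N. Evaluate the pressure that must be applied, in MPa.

Cap-side area A_cap = π/4 × (156 mm)² = 19110 mm^2
P = F / A = 9.36e5 N / A

P ≈ 49.0 MPa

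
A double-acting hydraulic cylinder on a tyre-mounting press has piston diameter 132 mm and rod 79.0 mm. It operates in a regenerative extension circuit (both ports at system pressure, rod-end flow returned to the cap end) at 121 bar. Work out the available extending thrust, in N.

With equal pressure on both faces, forces on the annular region cancel; the net push is pressure × rod cross-section.
Rod cross-section A_rod = π/4 × (79.0 mm)² = 4902 mm^2
F = P × A_rod

F ≈ 59300 N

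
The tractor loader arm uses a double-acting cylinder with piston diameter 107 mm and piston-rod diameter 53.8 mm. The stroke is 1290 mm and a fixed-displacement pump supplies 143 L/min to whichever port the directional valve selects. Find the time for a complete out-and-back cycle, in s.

Cap-side area A_cap = π/4 × (107 mm)² = 8992 mm^2
Rod-side annular area A_ann = π/4 × (107² − 53.8²) = 6719 mm^2
t_ext = A_cap·L/Q = 4.867 s
t_ret = A_ann·L/Q = 3.637 s
t_cycle = t_ext + t_ret

t ≈ 8.50 s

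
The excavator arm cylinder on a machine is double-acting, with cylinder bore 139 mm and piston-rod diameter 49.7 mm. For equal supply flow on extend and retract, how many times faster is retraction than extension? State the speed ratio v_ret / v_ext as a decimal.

Cap-side area A_cap = π/4 × (139 mm)² = 15170 mm^2
Rod-side annular area A_ann = π/4 × (139² − 49.7²) = 13230 mm^2
For equal Q, v ∝ 1/A, so v_ret/v_ext = A_cap/A_ann.

v_ret/v_ext ≈ 1.15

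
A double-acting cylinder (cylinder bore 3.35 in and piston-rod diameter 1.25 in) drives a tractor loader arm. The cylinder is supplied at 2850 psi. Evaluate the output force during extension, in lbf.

F ≈ 25100 lbf

Cap-side area A_cap = π/4 × (3.35 in)² = 8.814 in^2
F = P × A_cap = 2850 psi × A_cap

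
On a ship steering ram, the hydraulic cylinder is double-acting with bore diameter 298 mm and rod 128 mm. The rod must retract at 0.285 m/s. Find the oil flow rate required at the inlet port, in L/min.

Rod-side annular area A_ann = π/4 × (298² − 128²) = 56880 mm^2
Q = A × v

Q ≈ 973 L/min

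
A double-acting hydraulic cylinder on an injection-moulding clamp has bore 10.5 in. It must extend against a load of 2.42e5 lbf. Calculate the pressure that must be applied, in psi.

Cap-side area A_cap = π/4 × (10.5 in)² = 86.59 in^2
P = F / A = 2.42e5 lbf / A

P ≈ 2790 psi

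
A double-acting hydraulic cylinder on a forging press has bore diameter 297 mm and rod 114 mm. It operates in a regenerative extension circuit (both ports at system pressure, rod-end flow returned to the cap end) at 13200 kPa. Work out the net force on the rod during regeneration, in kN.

With equal pressure on both faces, forces on the annular region cancel; the net push is pressure × rod cross-section.
Rod cross-section A_rod = π/4 × (114 mm)² = 10210 mm^2
F = P × A_rod

F ≈ 135 kN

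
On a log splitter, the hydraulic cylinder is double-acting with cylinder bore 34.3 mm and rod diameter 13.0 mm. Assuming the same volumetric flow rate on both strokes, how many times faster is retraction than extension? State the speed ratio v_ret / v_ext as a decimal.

Cap-side area A_cap = π/4 × (34.3 mm)² = 924.0 mm^2
Rod-side annular area A_ann = π/4 × (34.3² − 13.0²) = 791.3 mm^2
For equal Q, v ∝ 1/A, so v_ret/v_ext = A_cap/A_ann.

v_ret/v_ext ≈ 1.17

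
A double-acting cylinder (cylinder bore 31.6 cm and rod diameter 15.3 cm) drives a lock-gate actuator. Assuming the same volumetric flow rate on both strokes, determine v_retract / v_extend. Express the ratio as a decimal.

Cap-side area A_cap = π/4 × (31.6 cm)² = 784.3 cm^2
Rod-side annular area A_ann = π/4 × (31.6² − 15.3²) = 600.4 cm^2
For equal Q, v ∝ 1/A, so v_ret/v_ext = A_cap/A_ann.

v_ret/v_ext ≈ 1.31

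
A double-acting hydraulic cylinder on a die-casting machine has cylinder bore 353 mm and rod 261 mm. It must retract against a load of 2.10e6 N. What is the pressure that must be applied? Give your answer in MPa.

P ≈ 47.3 MPa

Rod-side annular area A_ann = π/4 × (353² − 261²) = 44370 mm^2
Retraction: pressure acts on the annular area.
P = F / A = 2.10e6 N / A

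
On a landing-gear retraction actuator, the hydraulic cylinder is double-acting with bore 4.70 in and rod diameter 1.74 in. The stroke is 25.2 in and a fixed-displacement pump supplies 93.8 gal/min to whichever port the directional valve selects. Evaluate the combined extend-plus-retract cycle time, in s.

t ≈ 2.26 s

Cap-side area A_cap = π/4 × (4.70 in)² = 17.35 in^2
Rod-side annular area A_ann = π/4 × (4.70² − 1.74²) = 14.97 in^2
t_ext = A_cap·L/Q = 1.211 s
t_ret = A_ann·L/Q = 1.045 s
t_cycle = t_ext + t_ret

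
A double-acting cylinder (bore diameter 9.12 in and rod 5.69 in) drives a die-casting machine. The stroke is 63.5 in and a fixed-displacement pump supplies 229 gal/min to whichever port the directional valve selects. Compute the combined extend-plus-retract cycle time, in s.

Cap-side area A_cap = π/4 × (9.12 in)² = 65.33 in^2
Rod-side annular area A_ann = π/4 × (9.12² − 5.69²) = 39.90 in^2
t_ext = A_cap·L/Q = 4.705 s
t_ret = A_ann·L/Q = 2.874 s
t_cycle = t_ext + t_ret

t ≈ 7.58 s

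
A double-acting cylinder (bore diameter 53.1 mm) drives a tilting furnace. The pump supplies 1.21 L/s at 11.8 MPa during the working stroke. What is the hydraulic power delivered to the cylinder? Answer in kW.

W ≈ 14.3 kW

Hydraulic power = P × Q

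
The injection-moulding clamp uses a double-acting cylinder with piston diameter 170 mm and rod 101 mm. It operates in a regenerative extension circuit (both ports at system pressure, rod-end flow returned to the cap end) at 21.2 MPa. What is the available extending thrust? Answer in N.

F ≈ 1.70e5 N

With equal pressure on both faces, forces on the annular region cancel; the net push is pressure × rod cross-section.
Rod cross-section A_rod = π/4 × (101 mm)² = 8012 mm^2
F = P × A_rod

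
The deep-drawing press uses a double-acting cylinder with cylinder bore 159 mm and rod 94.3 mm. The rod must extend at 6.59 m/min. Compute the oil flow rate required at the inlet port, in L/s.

Cap-side area A_cap = π/4 × (159 mm)² = 19860 mm^2
Q = A × v

Q ≈ 2.18 L/s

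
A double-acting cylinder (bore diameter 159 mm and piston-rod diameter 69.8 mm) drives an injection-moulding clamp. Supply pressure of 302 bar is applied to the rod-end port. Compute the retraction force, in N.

F ≈ 4.84e5 N

Rod-side annular area A_ann = π/4 × (159² − 69.8²) = 16030 mm^2
On retraction the pressure acts on the annular area (bore minus rod).
F = P × A_ann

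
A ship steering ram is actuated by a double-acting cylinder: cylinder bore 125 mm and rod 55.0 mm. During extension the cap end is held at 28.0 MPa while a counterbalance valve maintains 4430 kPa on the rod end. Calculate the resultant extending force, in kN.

F ≈ 300 kN

Cap-side area A_cap = π/4 × (125 mm)² = 12270 mm^2
Rod-side annular area A_ann = π/4 × (125² − 55.0²) = 9896 mm^2
Net thrust = P_cap·A_cap − P_rod·A_ann = 343.6 kN − 43.84 kN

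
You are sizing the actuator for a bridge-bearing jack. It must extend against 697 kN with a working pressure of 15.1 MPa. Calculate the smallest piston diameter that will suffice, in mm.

Extension force acts on the full piston face: F = P × (π/4)D².
D = √(4F / (πP)) = √(4 × 697 kN / (π × 15.1 MPa))

D ≈ 242 mm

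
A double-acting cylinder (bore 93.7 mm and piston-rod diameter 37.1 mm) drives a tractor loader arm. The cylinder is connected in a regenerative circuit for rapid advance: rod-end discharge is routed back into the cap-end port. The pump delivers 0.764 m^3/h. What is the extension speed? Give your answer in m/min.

v ≈ 11.8 m/min

In regeneration the rod-end outflow joins the pump flow into the cap end, so the net volume the pump must supply per unit advance equals the rod cross-section area.
Rod cross-section A_rod = π/4 × (37.1 mm)² = 1081 mm^2
v = Q_pump / A_rod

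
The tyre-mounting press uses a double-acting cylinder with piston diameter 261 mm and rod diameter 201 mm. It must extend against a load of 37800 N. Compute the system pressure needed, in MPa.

Cap-side area A_cap = π/4 × (261 mm)² = 53500 mm^2
P = F / A = 37800 N / A

P ≈ 0.707 MPa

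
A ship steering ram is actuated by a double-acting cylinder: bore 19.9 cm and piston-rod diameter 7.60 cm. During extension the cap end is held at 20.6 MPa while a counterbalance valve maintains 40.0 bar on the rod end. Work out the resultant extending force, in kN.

F ≈ 534 kN

Cap-side area A_cap = π/4 × (19.9 cm)² = 311.0 cm^2
Rod-side annular area A_ann = π/4 × (19.9² − 7.60²) = 265.7 cm^2
Net thrust = P_cap·A_cap − P_rod·A_ann = 640.7 kN − 106.3 kN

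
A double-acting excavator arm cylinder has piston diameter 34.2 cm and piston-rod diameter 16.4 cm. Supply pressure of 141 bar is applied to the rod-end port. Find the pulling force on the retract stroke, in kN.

Rod-side annular area A_ann = π/4 × (34.2² − 16.4²) = 707.4 cm^2
On retraction the pressure acts on the annular area (bore minus rod).
F = P × A_ann

F ≈ 997 kN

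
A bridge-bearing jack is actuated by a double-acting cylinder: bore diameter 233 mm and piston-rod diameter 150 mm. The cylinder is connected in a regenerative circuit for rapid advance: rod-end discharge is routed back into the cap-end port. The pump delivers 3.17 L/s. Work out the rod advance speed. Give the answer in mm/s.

v ≈ 179 mm/s

In regeneration the rod-end outflow joins the pump flow into the cap end, so the net volume the pump must supply per unit advance equals the rod cross-section area.
Rod cross-section A_rod = π/4 × (150 mm)² = 17670 mm^2
v = Q_pump / A_rod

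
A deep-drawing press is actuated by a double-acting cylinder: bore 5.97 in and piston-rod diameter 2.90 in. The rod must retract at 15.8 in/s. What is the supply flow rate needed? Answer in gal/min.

Q ≈ 87.8 gal/min

Rod-side annular area A_ann = π/4 × (5.97² − 2.90²) = 21.39 in^2
Q = A × v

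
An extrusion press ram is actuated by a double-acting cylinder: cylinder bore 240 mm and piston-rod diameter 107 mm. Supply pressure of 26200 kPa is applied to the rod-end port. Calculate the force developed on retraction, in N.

F ≈ 9.50e5 N

Rod-side annular area A_ann = π/4 × (240² − 107²) = 36250 mm^2
On retraction the pressure acts on the annular area (bore minus rod).
F = P × A_ann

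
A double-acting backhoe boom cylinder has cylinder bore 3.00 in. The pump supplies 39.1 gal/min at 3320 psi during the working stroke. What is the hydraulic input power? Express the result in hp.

W ≈ 75.7 hp

Hydraulic power = P × Q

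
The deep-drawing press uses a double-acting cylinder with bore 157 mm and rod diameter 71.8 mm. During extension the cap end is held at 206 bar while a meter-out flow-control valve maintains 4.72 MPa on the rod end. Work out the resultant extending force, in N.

F ≈ 3.27e5 N

Cap-side area A_cap = π/4 × (157 mm)² = 19360 mm^2
Rod-side annular area A_ann = π/4 × (157² − 71.8²) = 15310 mm^2
Net thrust = P_cap·A_cap − P_rod·A_ann = 3.988e5 N − 72260 N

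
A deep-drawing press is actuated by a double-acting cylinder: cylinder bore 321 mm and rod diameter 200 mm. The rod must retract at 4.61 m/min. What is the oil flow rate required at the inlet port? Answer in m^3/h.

Rod-side annular area A_ann = π/4 × (321² − 200²) = 49510 mm^2
Q = A × v

Q ≈ 13.7 m^3/h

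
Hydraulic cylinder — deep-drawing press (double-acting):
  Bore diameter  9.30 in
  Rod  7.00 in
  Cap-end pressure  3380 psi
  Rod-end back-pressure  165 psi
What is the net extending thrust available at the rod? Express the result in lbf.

Cap-side area A_cap = π/4 × (9.30 in)² = 67.93 in^2
Rod-side annular area A_ann = π/4 × (9.30² − 7.00²) = 29.44 in^2
Net thrust = P_cap·A_cap − P_rod·A_ann = 2.296e5 lbf − 4858 lbf

F ≈ 2.25e5 lbf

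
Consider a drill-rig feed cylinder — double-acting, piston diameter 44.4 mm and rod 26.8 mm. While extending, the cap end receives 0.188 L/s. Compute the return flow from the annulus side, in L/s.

Q_out ≈ 0.120 L/s

Cap-side area A_cap = π/4 × (44.4 mm)² = 1548 mm^2
Rod-side annular area A_ann = π/4 × (44.4² − 26.8²) = 984.2 mm^2
Piston speed v = Q_in/A_cap; rod-end outflow Q_out = v × A_ann = Q_in × A_ann/A_cap.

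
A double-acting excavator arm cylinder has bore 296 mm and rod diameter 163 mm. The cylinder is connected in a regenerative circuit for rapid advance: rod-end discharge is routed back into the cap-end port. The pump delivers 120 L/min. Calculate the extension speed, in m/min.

v ≈ 5.75 m/min

In regeneration the rod-end outflow joins the pump flow into the cap end, so the net volume the pump must supply per unit advance equals the rod cross-section area.
Rod cross-section A_rod = π/4 × (163 mm)² = 20870 mm^2
v = Q_pump / A_rod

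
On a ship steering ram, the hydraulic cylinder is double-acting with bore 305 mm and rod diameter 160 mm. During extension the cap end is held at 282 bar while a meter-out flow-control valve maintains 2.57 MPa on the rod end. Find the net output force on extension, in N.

Cap-side area A_cap = π/4 × (305 mm)² = 73060 mm^2
Rod-side annular area A_ann = π/4 × (305² − 160²) = 52960 mm^2
Net thrust = P_cap·A_cap − P_rod·A_ann = 2.060e6 N − 1.361e5 N

F ≈ 1.92e6 N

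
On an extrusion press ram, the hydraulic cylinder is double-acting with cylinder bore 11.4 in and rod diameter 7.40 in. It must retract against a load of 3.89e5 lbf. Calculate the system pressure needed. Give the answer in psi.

Rod-side annular area A_ann = π/4 × (11.4² − 7.40²) = 59.06 in^2
Retraction: pressure acts on the annular area.
P = F / A = 3.89e5 lbf / A

P ≈ 6590 psi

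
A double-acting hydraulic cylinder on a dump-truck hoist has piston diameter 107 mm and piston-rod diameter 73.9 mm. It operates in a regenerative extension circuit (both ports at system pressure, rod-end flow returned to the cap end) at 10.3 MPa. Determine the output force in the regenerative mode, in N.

F ≈ 44200 N

With equal pressure on both faces, forces on the annular region cancel; the net push is pressure × rod cross-section.
Rod cross-section A_rod = π/4 × (73.9 mm)² = 4289 mm^2
F = P × A_rod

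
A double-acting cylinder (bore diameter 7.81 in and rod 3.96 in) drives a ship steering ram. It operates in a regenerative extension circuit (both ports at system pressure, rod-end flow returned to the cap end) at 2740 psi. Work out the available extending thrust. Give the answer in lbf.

F ≈ 33700 lbf

With equal pressure on both faces, forces on the annular region cancel; the net push is pressure × rod cross-section.
Rod cross-section A_rod = π/4 × (3.96 in)² = 12.32 in^2
F = P × A_rod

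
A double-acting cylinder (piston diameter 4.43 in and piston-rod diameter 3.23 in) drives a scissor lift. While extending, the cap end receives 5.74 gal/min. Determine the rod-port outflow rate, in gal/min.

Cap-side area A_cap = π/4 × (4.43 in)² = 15.41 in^2
Rod-side annular area A_ann = π/4 × (4.43² − 3.23²) = 7.219 in^2
Piston speed v = Q_in/A_cap; rod-end outflow Q_out = v × A_ann = Q_in × A_ann/A_cap.

Q_out ≈ 2.69 gal/min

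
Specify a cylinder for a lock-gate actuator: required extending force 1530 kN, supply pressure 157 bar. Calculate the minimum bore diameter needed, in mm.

D ≈ 352 mm

Extension force acts on the full piston face: F = P × (π/4)D².
D = √(4F / (πP)) = √(4 × 1530 kN / (π × 157 bar))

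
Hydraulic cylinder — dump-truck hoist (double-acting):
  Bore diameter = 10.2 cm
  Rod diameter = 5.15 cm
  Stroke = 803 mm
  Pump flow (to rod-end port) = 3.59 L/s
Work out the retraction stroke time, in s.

t ≈ 1.36 s

Rod-side annular area A_ann = π/4 × (10.2² − 5.15²) = 60.88 cm^2
Swept volume V = A × L; t = V / Q = A·L / Q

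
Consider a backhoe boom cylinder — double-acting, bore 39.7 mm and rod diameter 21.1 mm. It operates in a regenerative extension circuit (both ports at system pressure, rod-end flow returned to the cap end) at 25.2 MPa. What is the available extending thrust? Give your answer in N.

With equal pressure on both faces, forces on the annular region cancel; the net push is pressure × rod cross-section.
Rod cross-section A_rod = π/4 × (21.1 mm)² = 349.7 mm^2
F = P × A_rod

F ≈ 8810 N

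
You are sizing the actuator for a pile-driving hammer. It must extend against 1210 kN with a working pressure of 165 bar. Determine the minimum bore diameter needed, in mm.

D ≈ 306 mm

Extension force acts on the full piston face: F = P × (π/4)D².
D = √(4F / (πP)) = √(4 × 1210 kN / (π × 165 bar))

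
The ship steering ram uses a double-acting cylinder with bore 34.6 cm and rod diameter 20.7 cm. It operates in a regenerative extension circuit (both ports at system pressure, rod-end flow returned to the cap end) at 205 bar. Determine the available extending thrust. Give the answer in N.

With equal pressure on both faces, forces on the annular region cancel; the net push is pressure × rod cross-section.
Rod cross-section A_rod = π/4 × (20.7 cm)² = 336.5 cm^2
F = P × A_rod

F ≈ 6.90e5 N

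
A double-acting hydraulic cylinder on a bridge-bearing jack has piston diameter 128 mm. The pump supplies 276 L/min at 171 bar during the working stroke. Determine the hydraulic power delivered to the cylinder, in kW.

Hydraulic power = P × Q

W ≈ 78.7 kW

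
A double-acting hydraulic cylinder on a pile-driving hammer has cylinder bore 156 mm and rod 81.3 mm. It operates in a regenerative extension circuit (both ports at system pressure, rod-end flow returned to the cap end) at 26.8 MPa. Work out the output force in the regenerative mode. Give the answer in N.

With equal pressure on both faces, forces on the annular region cancel; the net push is pressure × rod cross-section.
Rod cross-section A_rod = π/4 × (81.3 mm)² = 5191 mm^2
F = P × A_rod

F ≈ 1.39e5 N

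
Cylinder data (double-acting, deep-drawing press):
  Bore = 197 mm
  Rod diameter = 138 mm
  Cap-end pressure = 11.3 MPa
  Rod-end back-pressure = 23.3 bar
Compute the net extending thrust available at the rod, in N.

F ≈ 3.08e5 N

Cap-side area A_cap = π/4 × (197 mm)² = 30480 mm^2
Rod-side annular area A_ann = π/4 × (197² − 138²) = 15520 mm^2
Net thrust = P_cap·A_cap − P_rod·A_ann = 3.444e5 N − 36170 N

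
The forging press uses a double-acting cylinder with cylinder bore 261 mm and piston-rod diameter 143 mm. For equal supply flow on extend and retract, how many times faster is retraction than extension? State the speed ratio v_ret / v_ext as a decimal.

Cap-side area A_cap = π/4 × (261 mm)² = 53500 mm^2
Rod-side annular area A_ann = π/4 × (261² − 143²) = 37440 mm^2
For equal Q, v ∝ 1/A, so v_ret/v_ext = A_cap/A_ann.

v_ret/v_ext ≈ 1.43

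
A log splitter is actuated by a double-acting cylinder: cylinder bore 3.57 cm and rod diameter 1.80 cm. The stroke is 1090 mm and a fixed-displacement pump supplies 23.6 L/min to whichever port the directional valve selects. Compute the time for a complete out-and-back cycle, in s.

Cap-side area A_cap = π/4 × (3.57 cm)² = 10.01 cm^2
Rod-side annular area A_ann = π/4 × (3.57² − 1.80²) = 7.465 cm^2
t_ext = A_cap·L/Q = 2.774 s
t_ret = A_ann·L/Q = 2.069 s
t_cycle = t_ext + t_ret

t ≈ 4.84 s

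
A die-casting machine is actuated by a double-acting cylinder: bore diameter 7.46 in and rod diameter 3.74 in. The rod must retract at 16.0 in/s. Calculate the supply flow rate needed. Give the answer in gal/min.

Q ≈ 136 gal/min

Rod-side annular area A_ann = π/4 × (7.46² − 3.74²) = 32.72 in^2
Q = A × v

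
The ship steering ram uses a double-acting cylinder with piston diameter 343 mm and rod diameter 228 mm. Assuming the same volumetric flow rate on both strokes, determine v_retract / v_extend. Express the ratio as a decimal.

v_ret/v_ext ≈ 1.79

Cap-side area A_cap = π/4 × (343 mm)² = 92400 mm^2
Rod-side annular area A_ann = π/4 × (343² − 228²) = 51570 mm^2
For equal Q, v ∝ 1/A, so v_ret/v_ext = A_cap/A_ann.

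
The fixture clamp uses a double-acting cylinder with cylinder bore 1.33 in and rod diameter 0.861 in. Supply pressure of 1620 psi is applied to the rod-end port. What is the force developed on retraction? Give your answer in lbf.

Rod-side annular area A_ann = π/4 × (1.33² − 0.861²) = 0.8071 in^2
On retraction the pressure acts on the annular area (bore minus rod).
F = P × A_ann

F ≈ 1310 lbf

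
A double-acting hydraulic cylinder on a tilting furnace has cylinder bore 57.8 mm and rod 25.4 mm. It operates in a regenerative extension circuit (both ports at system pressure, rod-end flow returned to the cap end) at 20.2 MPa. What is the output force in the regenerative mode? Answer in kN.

F ≈ 10.2 kN

With equal pressure on both faces, forces on the annular region cancel; the net push is pressure × rod cross-section.
Rod cross-section A_rod = π/4 × (25.4 mm)² = 506.7 mm^2
F = P × A_rod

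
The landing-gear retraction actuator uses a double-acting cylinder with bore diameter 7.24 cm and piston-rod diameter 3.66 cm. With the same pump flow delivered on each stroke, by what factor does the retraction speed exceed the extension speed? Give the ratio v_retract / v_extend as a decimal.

Cap-side area A_cap = π/4 × (7.24 cm)² = 41.17 cm^2
Rod-side annular area A_ann = π/4 × (7.24² − 3.66²) = 30.65 cm^2
For equal Q, v ∝ 1/A, so v_ret/v_ext = A_cap/A_ann.

v_ret/v_ext ≈ 1.34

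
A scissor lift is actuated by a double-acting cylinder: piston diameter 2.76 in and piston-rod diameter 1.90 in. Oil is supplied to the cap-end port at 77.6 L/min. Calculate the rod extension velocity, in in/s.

v ≈ 13.2 in/s

Cap-side area A_cap = π/4 × (2.76 in)² = 5.983 in^2
v = Q / A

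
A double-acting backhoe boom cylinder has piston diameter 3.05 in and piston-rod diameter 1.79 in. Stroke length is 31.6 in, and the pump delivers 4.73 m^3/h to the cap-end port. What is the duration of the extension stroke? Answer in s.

Cap-side area A_cap = π/4 × (3.05 in)² = 7.306 in^2
Swept volume V = A × L; t = V / Q = A·L / Q

t ≈ 2.88 s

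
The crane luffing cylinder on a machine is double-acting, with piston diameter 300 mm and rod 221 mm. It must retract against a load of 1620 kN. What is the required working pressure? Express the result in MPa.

Rod-side annular area A_ann = π/4 × (300² − 221²) = 32330 mm^2
Retraction: pressure acts on the annular area.
P = F / A = 1620 kN / A

P ≈ 50.1 MPa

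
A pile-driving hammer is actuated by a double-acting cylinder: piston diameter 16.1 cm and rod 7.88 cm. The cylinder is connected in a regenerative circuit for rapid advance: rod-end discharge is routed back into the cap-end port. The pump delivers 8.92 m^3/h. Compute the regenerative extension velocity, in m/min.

In regeneration the rod-end outflow joins the pump flow into the cap end, so the net volume the pump must supply per unit advance equals the rod cross-section area.
Rod cross-section A_rod = π/4 × (7.88 cm)² = 48.77 cm^2
v = Q_pump / A_rod

v ≈ 30.5 m/min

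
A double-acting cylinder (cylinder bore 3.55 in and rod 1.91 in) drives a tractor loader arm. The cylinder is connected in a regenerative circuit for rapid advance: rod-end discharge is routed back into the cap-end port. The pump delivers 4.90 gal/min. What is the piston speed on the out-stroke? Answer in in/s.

v ≈ 6.58 in/s

In regeneration the rod-end outflow joins the pump flow into the cap end, so the net volume the pump must supply per unit advance equals the rod cross-section area.
Rod cross-section A_rod = π/4 × (1.91 in)² = 2.865 in^2
v = Q_pump / A_rod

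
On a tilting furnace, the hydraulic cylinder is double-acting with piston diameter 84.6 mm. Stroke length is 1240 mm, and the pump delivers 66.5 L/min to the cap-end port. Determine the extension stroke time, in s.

t ≈ 6.29 s

Cap-side area A_cap = π/4 × (84.6 mm)² = 5621 mm^2
Swept volume V = A × L; t = V / Q = A·L / Q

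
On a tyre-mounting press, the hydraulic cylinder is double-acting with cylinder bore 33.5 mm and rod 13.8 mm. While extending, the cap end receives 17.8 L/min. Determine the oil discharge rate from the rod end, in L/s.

Q_out ≈ 0.246 L/s

Cap-side area A_cap = π/4 × (33.5 mm)² = 881.4 mm^2
Rod-side annular area A_ann = π/4 × (33.5² − 13.8²) = 731.8 mm^2
Piston speed v = Q_in/A_cap; rod-end outflow Q_out = v × A_ann = Q_in × A_ann/A_cap.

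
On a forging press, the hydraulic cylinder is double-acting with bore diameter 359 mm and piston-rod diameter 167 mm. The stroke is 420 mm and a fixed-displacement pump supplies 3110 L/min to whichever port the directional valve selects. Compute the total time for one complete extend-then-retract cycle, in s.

t ≈ 1.46 s

Cap-side area A_cap = π/4 × (359 mm)² = 1.012e5 mm^2
Rod-side annular area A_ann = π/4 × (359² − 167²) = 79320 mm^2
t_ext = A_cap·L/Q = 0.8202 s
t_ret = A_ann·L/Q = 0.6427 s
t_cycle = t_ext + t_ret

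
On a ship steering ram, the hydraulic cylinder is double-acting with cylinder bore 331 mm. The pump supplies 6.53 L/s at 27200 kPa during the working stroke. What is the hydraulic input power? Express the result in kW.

W ≈ 178 kW

Hydraulic power = P × Q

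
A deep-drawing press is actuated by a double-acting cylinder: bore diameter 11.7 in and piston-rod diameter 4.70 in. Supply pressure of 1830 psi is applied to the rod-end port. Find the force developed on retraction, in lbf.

Rod-side annular area A_ann = π/4 × (11.7² − 4.70²) = 90.16 in^2
On retraction the pressure acts on the annular area (bore minus rod).
F = P × A_ann

F ≈ 1.65e5 lbf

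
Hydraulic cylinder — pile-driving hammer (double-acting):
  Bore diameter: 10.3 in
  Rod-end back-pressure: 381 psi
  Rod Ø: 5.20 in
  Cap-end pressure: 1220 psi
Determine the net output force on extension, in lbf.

Cap-side area A_cap = π/4 × (10.3 in)² = 83.32 in^2
Rod-side annular area A_ann = π/4 × (10.3² − 5.20²) = 62.09 in^2
Net thrust = P_cap·A_cap − P_rod·A_ann = 1.017e5 lbf − 23650 lbf

F ≈ 78000 lbf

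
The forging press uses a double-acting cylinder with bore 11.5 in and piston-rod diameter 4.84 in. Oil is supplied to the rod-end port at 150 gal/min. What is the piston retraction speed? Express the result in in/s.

v ≈ 6.76 in/s

Rod-side annular area A_ann = π/4 × (11.5² − 4.84²) = 85.47 in^2
Flow into the rod-end port fills the annular volume.
v = Q / A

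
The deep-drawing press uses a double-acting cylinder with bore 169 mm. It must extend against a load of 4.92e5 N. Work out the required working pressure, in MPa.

P ≈ 21.9 MPa

Cap-side area A_cap = π/4 × (169 mm)² = 22430 mm^2
P = F / A = 4.92e5 N / A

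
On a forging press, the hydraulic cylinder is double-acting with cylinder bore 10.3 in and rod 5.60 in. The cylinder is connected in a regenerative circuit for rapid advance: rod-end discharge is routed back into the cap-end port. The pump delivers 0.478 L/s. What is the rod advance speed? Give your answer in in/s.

v ≈ 1.18 in/s

In regeneration the rod-end outflow joins the pump flow into the cap end, so the net volume the pump must supply per unit advance equals the rod cross-section area.
Rod cross-section A_rod = π/4 × (5.60 in)² = 24.63 in^2
v = Q_pump / A_rod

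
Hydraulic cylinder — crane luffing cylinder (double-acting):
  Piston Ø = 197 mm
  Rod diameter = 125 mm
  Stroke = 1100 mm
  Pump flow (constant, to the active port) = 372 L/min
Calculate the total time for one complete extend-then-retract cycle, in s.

t ≈ 8.64 s

Cap-side area A_cap = π/4 × (197 mm)² = 30480 mm^2
Rod-side annular area A_ann = π/4 × (197² − 125²) = 18210 mm^2
t_ext = A_cap·L/Q = 5.408 s
t_ret = A_ann·L/Q = 3.231 s
t_cycle = t_ext + t_ret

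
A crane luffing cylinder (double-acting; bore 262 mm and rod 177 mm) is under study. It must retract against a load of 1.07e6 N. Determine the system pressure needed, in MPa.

Rod-side annular area A_ann = π/4 × (262² − 177²) = 29310 mm^2
Retraction: pressure acts on the annular area.
P = F / A = 1.07e6 N / A

P ≈ 36.5 MPa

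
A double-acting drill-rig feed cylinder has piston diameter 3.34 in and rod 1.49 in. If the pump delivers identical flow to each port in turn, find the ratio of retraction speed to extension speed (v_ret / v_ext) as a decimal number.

Cap-side area A_cap = π/4 × (3.34 in)² = 8.762 in^2
Rod-side annular area A_ann = π/4 × (3.34² − 1.49²) = 7.018 in^2
For equal Q, v ∝ 1/A, so v_ret/v_ext = A_cap/A_ann.

v_ret/v_ext ≈ 1.25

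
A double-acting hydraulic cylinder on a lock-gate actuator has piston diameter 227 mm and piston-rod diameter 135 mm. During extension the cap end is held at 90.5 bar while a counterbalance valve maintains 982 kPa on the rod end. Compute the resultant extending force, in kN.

Cap-side area A_cap = π/4 × (227 mm)² = 40470 mm^2
Rod-side annular area A_ann = π/4 × (227² − 135²) = 26160 mm^2
Net thrust = P_cap·A_cap − P_rod·A_ann = 366.3 kN − 25.69 kN

F ≈ 341 kN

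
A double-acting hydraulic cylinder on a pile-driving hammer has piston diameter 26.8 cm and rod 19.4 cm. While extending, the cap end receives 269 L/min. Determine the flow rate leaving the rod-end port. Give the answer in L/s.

Q_out ≈ 2.13 L/s

Cap-side area A_cap = π/4 × (26.8 cm)² = 564.1 cm^2
Rod-side annular area A_ann = π/4 × (26.8² − 19.4²) = 268.5 cm^2
Piston speed v = Q_in/A_cap; rod-end outflow Q_out = v × A_ann = Q_in × A_ann/A_cap.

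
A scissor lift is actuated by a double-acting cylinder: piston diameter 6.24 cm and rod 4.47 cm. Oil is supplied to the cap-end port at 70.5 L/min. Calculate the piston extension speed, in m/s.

Cap-side area A_cap = π/4 × (6.24 cm)² = 30.58 cm^2
v = Q / A

v ≈ 0.384 m/s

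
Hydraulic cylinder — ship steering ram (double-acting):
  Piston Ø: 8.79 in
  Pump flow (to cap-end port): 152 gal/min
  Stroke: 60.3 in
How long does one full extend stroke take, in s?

Cap-side area A_cap = π/4 × (8.79 in)² = 60.68 in^2
Swept volume V = A × L; t = V / Q = A·L / Q

t ≈ 6.25 s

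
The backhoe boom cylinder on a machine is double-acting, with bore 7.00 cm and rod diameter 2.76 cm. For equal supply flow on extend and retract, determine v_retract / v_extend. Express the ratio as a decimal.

Cap-side area A_cap = π/4 × (7.00 cm)² = 38.48 cm^2
Rod-side annular area A_ann = π/4 × (7.00² − 2.76²) = 32.50 cm^2
For equal Q, v ∝ 1/A, so v_ret/v_ext = A_cap/A_ann.

v_ret/v_ext ≈ 1.18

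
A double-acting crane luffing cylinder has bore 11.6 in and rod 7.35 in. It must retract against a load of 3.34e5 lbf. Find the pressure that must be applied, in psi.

Rod-side annular area A_ann = π/4 × (11.6² − 7.35²) = 63.25 in^2
Retraction: pressure acts on the annular area.
P = F / A = 3.34e5 lbf / A

P ≈ 5280 psi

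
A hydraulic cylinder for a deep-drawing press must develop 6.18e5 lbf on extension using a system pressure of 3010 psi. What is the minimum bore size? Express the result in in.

Extension force acts on the full piston face: F = P × (π/4)D².
D = √(4F / (πP)) = √(4 × 6.18e5 lbf / (π × 3010 psi))

D ≈ 16.2 in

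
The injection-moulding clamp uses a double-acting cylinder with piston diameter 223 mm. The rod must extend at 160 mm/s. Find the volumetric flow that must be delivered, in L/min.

Cap-side area A_cap = π/4 × (223 mm)² = 39060 mm^2
Q = A × v

Q ≈ 375 L/min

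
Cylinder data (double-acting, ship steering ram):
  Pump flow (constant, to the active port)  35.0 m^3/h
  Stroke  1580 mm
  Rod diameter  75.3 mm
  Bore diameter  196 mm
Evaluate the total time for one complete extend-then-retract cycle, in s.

t ≈ 9.08 s

Cap-side area A_cap = π/4 × (196 mm)² = 30170 mm^2
Rod-side annular area A_ann = π/4 × (196² − 75.3²) = 25720 mm^2
t_ext = A_cap·L/Q = 4.903 s
t_ret = A_ann·L/Q = 4.180 s
t_cycle = t_ext + t_ret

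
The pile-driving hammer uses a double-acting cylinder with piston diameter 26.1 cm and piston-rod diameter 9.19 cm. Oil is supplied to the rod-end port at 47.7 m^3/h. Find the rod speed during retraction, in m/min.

Rod-side annular area A_ann = π/4 × (26.1² − 9.19²) = 468.7 cm^2
Flow into the rod-end port fills the annular volume.
v = Q / A

v ≈ 17.0 m/min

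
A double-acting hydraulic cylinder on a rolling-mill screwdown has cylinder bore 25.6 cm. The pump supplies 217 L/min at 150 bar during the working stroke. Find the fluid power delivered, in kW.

W ≈ 54.2 kW

Hydraulic power = P × Q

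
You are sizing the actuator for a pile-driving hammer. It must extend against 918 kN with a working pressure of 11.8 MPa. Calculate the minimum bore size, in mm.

D ≈ 315 mm

Extension force acts on the full piston face: F = P × (π/4)D².
D = √(4F / (πP)) = √(4 × 918 kN / (π × 11.8 MPa))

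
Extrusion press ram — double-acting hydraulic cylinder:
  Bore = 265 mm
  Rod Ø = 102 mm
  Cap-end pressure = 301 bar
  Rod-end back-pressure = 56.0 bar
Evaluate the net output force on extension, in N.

Cap-side area A_cap = π/4 × (265 mm)² = 55150 mm^2
Rod-side annular area A_ann = π/4 × (265² − 102²) = 46980 mm^2
Net thrust = P_cap·A_cap − P_rod·A_ann = 1.660e6 N − 2.631e5 N

F ≈ 1.40e6 N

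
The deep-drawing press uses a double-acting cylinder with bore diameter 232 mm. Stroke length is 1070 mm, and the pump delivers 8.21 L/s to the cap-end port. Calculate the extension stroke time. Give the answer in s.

t ≈ 5.51 s

Cap-side area A_cap = π/4 × (232 mm)² = 42270 mm^2
Swept volume V = A × L; t = V / Q = A·L / Q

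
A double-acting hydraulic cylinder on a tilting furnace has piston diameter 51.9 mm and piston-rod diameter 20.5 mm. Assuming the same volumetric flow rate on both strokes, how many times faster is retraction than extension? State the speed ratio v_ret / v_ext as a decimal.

Cap-side area A_cap = π/4 × (51.9 mm)² = 2116 mm^2
Rod-side annular area A_ann = π/4 × (51.9² − 20.5²) = 1785 mm^2
For equal Q, v ∝ 1/A, so v_ret/v_ext = A_cap/A_ann.

v_ret/v_ext ≈ 1.18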